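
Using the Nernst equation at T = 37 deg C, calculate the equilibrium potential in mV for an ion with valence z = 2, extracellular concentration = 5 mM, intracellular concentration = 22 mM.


E = (RT/(zF)) * ln(C_out/C_in)
T = 37 + 273.15 = 310.15 K
E = (8.314 * 310.15 / (2 * 96485)) * ln(5/22)
E = -19.8 mV


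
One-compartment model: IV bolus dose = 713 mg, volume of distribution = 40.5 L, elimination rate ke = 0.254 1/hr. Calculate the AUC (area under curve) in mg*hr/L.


C0 = Dose/Vd = 713/40.5 = 17.6049 mg/L
AUC = C0/ke = 17.6049/0.254
AUC = 69.31 mg*hr/L


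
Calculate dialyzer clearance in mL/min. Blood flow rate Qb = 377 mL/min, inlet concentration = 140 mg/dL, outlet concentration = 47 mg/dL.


K = Qb * (Cb_in - Cb_out) / Cb_in
K = 377 * (140 - 47) / 140
K = 250.4 mL/min


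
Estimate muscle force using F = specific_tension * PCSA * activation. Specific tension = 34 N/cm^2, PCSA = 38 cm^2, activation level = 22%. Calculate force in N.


F = sigma * PCSA * activation
F = 34 * 38 * 0.22
F = 284.2 N


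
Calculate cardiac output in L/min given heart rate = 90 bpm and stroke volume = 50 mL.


CO = HR * SV
CO = 90 * 50 / 1000
CO = 4.5 L/min


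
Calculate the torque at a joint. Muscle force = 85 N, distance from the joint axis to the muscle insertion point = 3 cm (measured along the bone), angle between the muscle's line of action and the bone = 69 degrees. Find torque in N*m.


Torque = F * d * sin(theta)   (moment arm = d*sin(theta))
d = 3 cm = 0.03 m
Torque = 85 * 0.03 * sin(69)
Torque = 2.381 N*m


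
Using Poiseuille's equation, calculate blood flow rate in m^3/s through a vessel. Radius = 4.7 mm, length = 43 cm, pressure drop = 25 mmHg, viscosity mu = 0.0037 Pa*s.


Q = pi*r^4*dP / (8*mu*L)
r = 0.0047 m, L = 0.43 m
dP = 25 mmHg = 3333.05 Pa
Q = 4.0144e-04 m^3/s


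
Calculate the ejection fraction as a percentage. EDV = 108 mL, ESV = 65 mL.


SV = EDV - ESV = 108 - 65 = 43 mL
EF = SV/EDV * 100 = 43/108 * 100
EF = 39.81%


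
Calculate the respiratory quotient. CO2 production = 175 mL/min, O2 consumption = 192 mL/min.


RQ = VCO2 / VO2
RQ = 175 / 192
RQ = 0.9115


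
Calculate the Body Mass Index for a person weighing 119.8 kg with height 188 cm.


BMI = weight / height^2
height = 188 cm = 1.88 m
BMI = 119.8 / 1.88^2
BMI = 33.9 kg/m^2


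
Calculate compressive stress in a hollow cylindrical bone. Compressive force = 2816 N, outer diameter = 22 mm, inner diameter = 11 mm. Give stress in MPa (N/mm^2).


A = pi*(r_o^2 - r_i^2)
r_o = 11 mm, r_i = 5.5 mm
A = 285.1 mm^2
sigma = F/A = 2816 / 285.1
sigma = 9.877 MPa


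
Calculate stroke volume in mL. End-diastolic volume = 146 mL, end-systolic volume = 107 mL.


SV = EDV - ESV
SV = 146 - 107
SV = 39 mL


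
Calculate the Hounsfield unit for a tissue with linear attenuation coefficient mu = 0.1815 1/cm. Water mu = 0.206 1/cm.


HU = ((mu_tissue - mu_water) / mu_water) * 1000
HU = ((0.1815 - 0.206) / 0.206) * 1000
HU = -118.9


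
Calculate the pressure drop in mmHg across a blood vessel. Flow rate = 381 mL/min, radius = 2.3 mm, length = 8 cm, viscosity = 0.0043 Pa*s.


dP = 8*mu*L*Q / (pi*r^4)
Q = 381 mL/min = 6.35e-06 m^3/s
dP = 198.775 Pa = 198.775 / 133.322 mmHg = 1.491 mmHg


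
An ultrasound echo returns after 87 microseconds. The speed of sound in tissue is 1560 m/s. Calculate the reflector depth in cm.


depth = c * t / 2
t = 87 us = 8.7000e-05 s
depth = 1560 * 8.7000e-05 / 2
depth = 0.06786 m = 6.786 cm


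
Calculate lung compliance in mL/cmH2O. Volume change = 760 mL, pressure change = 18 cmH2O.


C = dV / dP
C = 760 / 18
C = 42.22 mL/cmH2O


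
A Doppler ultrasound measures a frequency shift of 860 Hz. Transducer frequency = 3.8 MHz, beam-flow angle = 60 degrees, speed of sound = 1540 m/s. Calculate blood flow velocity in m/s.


v = fd * c / (2 * f0 * cos(theta))
v = 860 * 1540 / (2 * 3.8000e+06 * cos(60))
v = 0.3485 m/s


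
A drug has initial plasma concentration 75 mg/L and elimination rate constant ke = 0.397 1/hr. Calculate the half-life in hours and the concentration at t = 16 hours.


t_half = ln(2) / ke = 0.693147 / 0.397 = 1.746 hr
C(t) = C0 * exp(-ke*t) = 75 * exp(-0.397*16)
C(16) = 0.1307 mg/L


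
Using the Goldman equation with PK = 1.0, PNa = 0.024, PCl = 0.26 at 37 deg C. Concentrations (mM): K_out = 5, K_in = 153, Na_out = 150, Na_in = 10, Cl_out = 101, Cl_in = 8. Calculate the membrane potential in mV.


Vm = (RT/F)*ln((PK*Ko + PNa*Nao + PCl*Cli)/(PK*Ki + PNa*Nai + PCl*Clo))
Numer = 10.68, Denom = 179.5
Vm = -75.41 mV


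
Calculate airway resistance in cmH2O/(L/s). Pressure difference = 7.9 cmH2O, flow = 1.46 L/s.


R = dP / flow
R = 7.9 / 1.46
R = 5.411 cmH2O/(L/s)


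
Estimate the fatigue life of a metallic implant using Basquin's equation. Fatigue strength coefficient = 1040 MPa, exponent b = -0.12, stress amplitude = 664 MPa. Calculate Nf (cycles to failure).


sigma_a = sigma_f' * (2Nf)^b
2Nf = (sigma_a/sigma_f')^(1/b)
2Nf = (664/1040)^(1/-0.12)
2Nf = 42.060765
Nf = 21.03


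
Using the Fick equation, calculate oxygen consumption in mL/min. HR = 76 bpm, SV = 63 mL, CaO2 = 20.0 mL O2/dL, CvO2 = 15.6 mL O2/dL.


CO = HR*SV = 76*63/1000 = 4.788 L/min
a-v O2 diff = 20.0 - 15.6 = 4.4 mL/dL
VO2 = CO * (CaO2-CvO2) * 10 dL/L
VO2 = 4.788 * 4.4 * 10
VO2 = 210.7 mL/min


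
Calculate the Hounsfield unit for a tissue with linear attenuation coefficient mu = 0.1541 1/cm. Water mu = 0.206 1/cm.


HU = ((mu_tissue - mu_water) / mu_water) * 1000
HU = ((0.1541 - 0.206) / 0.206) * 1000
HU = -251.9


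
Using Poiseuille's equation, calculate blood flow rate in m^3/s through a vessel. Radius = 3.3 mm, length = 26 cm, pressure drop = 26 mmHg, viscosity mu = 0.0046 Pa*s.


Q = pi*r^4*dP / (8*mu*L)
r = 0.0033 m, L = 0.26 m
dP = 26 mmHg = 3466.372 Pa
Q = 1.3498e-04 m^3/s


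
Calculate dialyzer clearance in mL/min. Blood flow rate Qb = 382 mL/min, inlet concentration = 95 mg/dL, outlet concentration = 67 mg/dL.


K = Qb * (Cb_in - Cb_out) / Cb_in
K = 382 * (95 - 67) / 95
K = 112.6 mL/min


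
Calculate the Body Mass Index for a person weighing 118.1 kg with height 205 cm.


BMI = weight / height^2
height = 205 cm = 2.05 m
BMI = 118.1 / 2.05^2
BMI = 28.1 kg/m^2


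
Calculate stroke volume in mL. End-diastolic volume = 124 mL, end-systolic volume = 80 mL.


SV = EDV - ESV
SV = 124 - 80
SV = 44 mL


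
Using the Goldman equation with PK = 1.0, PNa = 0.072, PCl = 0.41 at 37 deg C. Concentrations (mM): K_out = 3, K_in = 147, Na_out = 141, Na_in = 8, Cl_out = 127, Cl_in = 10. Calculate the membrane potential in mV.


Vm = (RT/F)*ln((PK*Ko + PNa*Nao + PCl*Cli)/(PK*Ki + PNa*Nai + PCl*Clo))
Numer = 17.252, Denom = 199.646
Vm = -65.44 mV


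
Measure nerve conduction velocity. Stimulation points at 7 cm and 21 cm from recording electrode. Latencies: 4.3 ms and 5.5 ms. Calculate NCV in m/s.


Distance = (21 - 7) / 100 = 0.14 m
dt = (5.5 - 4.3) / 1000 = 0.0012 s
NCV = dist / dt = 116.7 m/s


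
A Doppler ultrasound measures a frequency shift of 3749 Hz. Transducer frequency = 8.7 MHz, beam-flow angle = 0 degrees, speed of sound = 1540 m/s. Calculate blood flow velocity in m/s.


v = fd * c / (2 * f0 * cos(theta))
v = 3749 * 1540 / (2 * 8.7000e+06 * cos(0))
v = 0.3318 m/s


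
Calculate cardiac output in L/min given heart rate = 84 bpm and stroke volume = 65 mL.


CO = HR * SV
CO = 84 * 65 / 1000
CO = 5.46 L/min


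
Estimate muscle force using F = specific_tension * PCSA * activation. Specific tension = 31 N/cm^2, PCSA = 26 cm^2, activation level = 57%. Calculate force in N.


F = sigma * PCSA * activation
F = 31 * 26 * 0.57
F = 459.4 N


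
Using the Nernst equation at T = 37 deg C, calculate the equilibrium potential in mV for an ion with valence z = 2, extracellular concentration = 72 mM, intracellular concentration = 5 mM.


E = (RT/(zF)) * ln(C_out/C_in)
T = 37 + 273.15 = 310.15 K
E = (8.314 * 310.15 / (2 * 96485)) * ln(72/5)
E = 35.64 mV


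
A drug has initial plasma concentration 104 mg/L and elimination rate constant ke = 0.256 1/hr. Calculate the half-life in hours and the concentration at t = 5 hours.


t_half = ln(2) / ke = 0.693147 / 0.256 = 2.708 hr
C(t) = C0 * exp(-ke*t) = 104 * exp(-0.256*5)
C(5) = 28.92 mg/L


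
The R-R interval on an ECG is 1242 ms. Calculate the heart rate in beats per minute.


HR = 60 / RR_interval(s)
RR = 1242 ms = 1.242 s
HR = 60 / 1.242 = 48.31 bpm


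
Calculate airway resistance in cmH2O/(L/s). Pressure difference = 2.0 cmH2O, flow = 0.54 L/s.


R = dP / flow
R = 2.0 / 0.54
R = 3.704 cmH2O/(L/s)


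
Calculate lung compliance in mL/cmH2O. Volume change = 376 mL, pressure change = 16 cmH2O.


C = dV / dP
C = 376 / 16
C = 23.5 mL/cmH2O


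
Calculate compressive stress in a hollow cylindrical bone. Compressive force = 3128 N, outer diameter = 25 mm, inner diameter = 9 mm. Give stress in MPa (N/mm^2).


A = pi*(r_o^2 - r_i^2)
r_o = 12.5 mm, r_i = 4.5 mm
A = 427.257 mm^2
sigma = F/A = 3128 / 427.257
sigma = 7.321 MPa


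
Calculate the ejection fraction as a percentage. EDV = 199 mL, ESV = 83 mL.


SV = EDV - ESV = 199 - 83 = 116 mL
EF = SV/EDV * 100 = 116/199 * 100
EF = 58.29%


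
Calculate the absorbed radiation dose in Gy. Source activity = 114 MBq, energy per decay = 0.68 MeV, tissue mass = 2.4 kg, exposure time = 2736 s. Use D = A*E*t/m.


A = 114 MBq = 1.1400e+08 Bq
E = 0.68 MeV = 1.08936e-13 J
D = A*E*t/m = 1.1400e+08*1.08936e-13*2736/2.4
D = 0.01416 Gy


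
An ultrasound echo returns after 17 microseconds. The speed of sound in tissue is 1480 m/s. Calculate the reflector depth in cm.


depth = c * t / 2
t = 17 us = 1.7000e-05 s
depth = 1480 * 1.7000e-05 / 2
depth = 0.01258 m = 1.258 cm


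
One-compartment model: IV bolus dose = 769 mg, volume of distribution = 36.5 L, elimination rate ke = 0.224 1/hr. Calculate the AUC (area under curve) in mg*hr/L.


C0 = Dose/Vd = 769/36.5 = 21.0685 mg/L
AUC = C0/ke = 21.0685/0.224
AUC = 94.06 mg*hr/L


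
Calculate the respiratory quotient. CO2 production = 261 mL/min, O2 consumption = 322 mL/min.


RQ = VCO2 / VO2
RQ = 261 / 322
RQ = 0.8106


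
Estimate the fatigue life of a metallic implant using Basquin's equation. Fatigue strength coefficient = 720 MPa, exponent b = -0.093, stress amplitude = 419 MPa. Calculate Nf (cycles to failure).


sigma_a = sigma_f' * (2Nf)^b
2Nf = (sigma_a/sigma_f')^(1/b)
2Nf = (419/720)^(1/-0.093)
2Nf = 337.4082
Nf = 168.7


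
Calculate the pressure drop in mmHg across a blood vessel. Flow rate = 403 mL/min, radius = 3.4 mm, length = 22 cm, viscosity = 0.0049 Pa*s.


dP = 8*mu*L*Q / (pi*r^4)
Q = 403 mL/min = 6.71667e-06 m^3/s
dP = 137.974 Pa = 137.974 / 133.322 mmHg = 1.035 mmHg


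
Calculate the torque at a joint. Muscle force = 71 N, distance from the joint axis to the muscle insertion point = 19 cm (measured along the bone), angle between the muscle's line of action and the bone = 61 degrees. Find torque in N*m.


Torque = F * d * sin(theta)   (moment arm = d*sin(theta))
d = 19 cm = 0.19 m
Torque = 71 * 0.19 * sin(61)
Torque = 11.8 N*m


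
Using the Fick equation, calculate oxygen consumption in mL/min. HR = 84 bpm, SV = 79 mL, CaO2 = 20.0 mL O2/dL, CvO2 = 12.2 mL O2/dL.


CO = HR*SV = 84*79/1000 = 6.636 L/min
a-v O2 diff = 20.0 - 12.2 = 7.8 mL/dL
VO2 = CO * (CaO2-CvO2) * 10 dL/L
VO2 = 6.636 * 7.8 * 10
VO2 = 517.6 mL/min


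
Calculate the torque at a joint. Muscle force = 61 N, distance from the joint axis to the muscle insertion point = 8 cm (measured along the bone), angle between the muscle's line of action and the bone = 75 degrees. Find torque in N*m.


Torque = F * d * sin(theta)   (moment arm = d*sin(theta))
d = 8 cm = 0.08 m
Torque = 61 * 0.08 * sin(75)
Torque = 4.714 N*m


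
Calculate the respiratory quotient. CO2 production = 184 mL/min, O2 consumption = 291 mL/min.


RQ = VCO2 / VO2
RQ = 184 / 291
RQ = 0.6323


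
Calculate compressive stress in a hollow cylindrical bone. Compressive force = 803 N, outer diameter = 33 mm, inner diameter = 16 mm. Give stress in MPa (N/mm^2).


A = pi*(r_o^2 - r_i^2)
r_o = 16.5 mm, r_i = 8 mm
A = 654.237 mm^2
sigma = F/A = 803 / 654.237
sigma = 1.227 MPa


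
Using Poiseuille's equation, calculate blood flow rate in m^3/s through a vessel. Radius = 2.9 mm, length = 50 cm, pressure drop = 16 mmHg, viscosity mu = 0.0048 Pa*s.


Q = pi*r^4*dP / (8*mu*L)
r = 0.0029 m, L = 0.5 m
dP = 16 mmHg = 2133.152 Pa
Q = 2.4687e-05 m^3/s


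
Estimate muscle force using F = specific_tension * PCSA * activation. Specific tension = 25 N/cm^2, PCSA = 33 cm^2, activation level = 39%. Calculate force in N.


F = sigma * PCSA * activation
F = 25 * 33 * 0.39
F = 321.8 N


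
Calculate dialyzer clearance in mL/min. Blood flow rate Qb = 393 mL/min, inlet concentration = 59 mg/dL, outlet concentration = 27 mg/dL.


K = Qb * (Cb_in - Cb_out) / Cb_in
K = 393 * (59 - 27) / 59
K = 213.2 mL/min


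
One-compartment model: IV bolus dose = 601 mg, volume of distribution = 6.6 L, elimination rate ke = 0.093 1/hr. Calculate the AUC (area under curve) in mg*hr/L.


C0 = Dose/Vd = 601/6.6 = 91.0606 mg/L
AUC = C0/ke = 91.0606/0.093
AUC = 979.1 mg*hr/L


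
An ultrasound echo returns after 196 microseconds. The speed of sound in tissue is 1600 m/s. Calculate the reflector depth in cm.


depth = c * t / 2
t = 196 us = 1.9600e-04 s
depth = 1600 * 1.9600e-04 / 2
depth = 0.1568 m = 15.68 cm


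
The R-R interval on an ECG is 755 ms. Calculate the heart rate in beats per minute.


HR = 60 / RR_interval(s)
RR = 755 ms = 0.755 s
HR = 60 / 0.755 = 79.47 bpm


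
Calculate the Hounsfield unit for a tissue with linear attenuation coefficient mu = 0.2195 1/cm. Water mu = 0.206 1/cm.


HU = ((mu_tissue - mu_water) / mu_water) * 1000
HU = ((0.2195 - 0.206) / 0.206) * 1000
HU = 65.53


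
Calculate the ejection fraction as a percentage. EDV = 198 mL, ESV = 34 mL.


SV = EDV - ESV = 198 - 34 = 164 mL
EF = SV/EDV * 100 = 164/198 * 100
EF = 82.83%


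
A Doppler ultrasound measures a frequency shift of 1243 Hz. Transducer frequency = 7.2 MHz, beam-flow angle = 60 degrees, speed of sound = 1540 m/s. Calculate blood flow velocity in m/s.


v = fd * c / (2 * f0 * cos(theta))
v = 1243 * 1540 / (2 * 7.2000e+06 * cos(60))
v = 0.2659 m/s


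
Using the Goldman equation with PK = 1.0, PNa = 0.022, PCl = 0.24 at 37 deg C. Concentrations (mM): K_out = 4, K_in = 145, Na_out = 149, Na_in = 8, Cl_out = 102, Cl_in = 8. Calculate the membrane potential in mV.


Vm = (RT/F)*ln((PK*Ko + PNa*Nao + PCl*Cli)/(PK*Ki + PNa*Nai + PCl*Clo))
Numer = 9.198, Denom = 169.656
Vm = -77.9 mV


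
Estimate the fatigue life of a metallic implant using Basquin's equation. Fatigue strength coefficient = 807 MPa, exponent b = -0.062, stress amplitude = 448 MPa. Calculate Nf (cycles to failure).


sigma_a = sigma_f' * (2Nf)^b
2Nf = (sigma_a/sigma_f')^(1/b)
2Nf = (448/807)^(1/-0.062)
2Nf = 13258.928
Nf = 6629


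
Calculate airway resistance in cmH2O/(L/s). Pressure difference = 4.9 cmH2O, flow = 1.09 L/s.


R = dP / flow
R = 4.9 / 1.09
R = 4.495 cmH2O/(L/s)


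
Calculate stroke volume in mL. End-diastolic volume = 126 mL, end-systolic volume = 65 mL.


SV = EDV - ESV
SV = 126 - 65
SV = 61 mL


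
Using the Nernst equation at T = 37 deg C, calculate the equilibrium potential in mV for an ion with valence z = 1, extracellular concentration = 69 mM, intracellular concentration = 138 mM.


E = (RT/(zF)) * ln(C_out/C_in)
T = 37 + 273.15 = 310.15 K
E = (8.314 * 310.15 / (1 * 96485)) * ln(69/138)
E = -18.52 mV


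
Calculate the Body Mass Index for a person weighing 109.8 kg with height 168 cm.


BMI = weight / height^2
height = 168 cm = 1.68 m
BMI = 109.8 / 1.68^2
BMI = 38.9 kg/m^2


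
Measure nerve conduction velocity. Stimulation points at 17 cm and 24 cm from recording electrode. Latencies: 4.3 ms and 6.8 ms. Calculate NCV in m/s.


Distance = (24 - 17) / 100 = 0.07 m
dt = (6.8 - 4.3) / 1000 = 0.0025 s
NCV = dist / dt = 28 m/s


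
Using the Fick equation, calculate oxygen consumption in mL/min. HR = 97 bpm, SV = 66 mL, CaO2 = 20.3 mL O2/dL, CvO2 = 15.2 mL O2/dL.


CO = HR*SV = 97*66/1000 = 6.402 L/min
a-v O2 diff = 20.3 - 15.2 = 5.1 mL/dL
VO2 = CO * (CaO2-CvO2) * 10 dL/L
VO2 = 6.402 * 5.1 * 10
VO2 = 326.5 mL/min


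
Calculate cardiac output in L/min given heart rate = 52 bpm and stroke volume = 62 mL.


CO = HR * SV
CO = 52 * 62 / 1000
CO = 3.224 L/min


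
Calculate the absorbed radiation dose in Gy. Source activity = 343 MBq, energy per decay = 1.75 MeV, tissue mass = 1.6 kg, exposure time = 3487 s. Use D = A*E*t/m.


A = 343 MBq = 3.4300e+08 Bq
E = 1.75 MeV = 2.8035e-13 J
D = A*E*t/m = 3.4300e+08*2.8035e-13*3487/1.6
D = 0.2096 Gy


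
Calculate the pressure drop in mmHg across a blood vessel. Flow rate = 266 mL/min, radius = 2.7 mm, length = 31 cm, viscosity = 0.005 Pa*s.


dP = 8*mu*L*Q / (pi*r^4)
Q = 266 mL/min = 4.43333e-06 m^3/s
dP = 329.266 Pa = 329.266 / 133.322 mmHg = 2.47 mmHg


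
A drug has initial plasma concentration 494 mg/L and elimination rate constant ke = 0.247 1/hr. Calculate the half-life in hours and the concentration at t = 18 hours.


t_half = ln(2) / ke = 0.693147 / 0.247 = 2.806 hr
C(t) = C0 * exp(-ke*t) = 494 * exp(-0.247*18)
C(18) = 5.792 mg/L


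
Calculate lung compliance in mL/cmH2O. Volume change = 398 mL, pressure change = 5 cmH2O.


C = dV / dP
C = 398 / 5
C = 79.6 mL/cmH2O


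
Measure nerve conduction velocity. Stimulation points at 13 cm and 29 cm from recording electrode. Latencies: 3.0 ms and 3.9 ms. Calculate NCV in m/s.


Distance = (29 - 13) / 100 = 0.16 m
dt = (3.9 - 3.0) / 1000 = 9.0000e-04 s
NCV = dist / dt = 177.8 m/s


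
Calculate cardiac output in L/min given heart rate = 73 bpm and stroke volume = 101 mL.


CO = HR * SV
CO = 73 * 101 / 1000
CO = 7.373 L/min


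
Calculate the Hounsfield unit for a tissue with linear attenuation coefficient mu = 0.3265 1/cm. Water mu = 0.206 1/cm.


HU = ((mu_tissue - mu_water) / mu_water) * 1000
HU = ((0.3265 - 0.206) / 0.206) * 1000
HU = 585


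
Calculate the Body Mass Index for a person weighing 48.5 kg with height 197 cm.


BMI = weight / height^2
height = 197 cm = 1.97 m
BMI = 48.5 / 1.97^2
BMI = 12.5 kg/m^2


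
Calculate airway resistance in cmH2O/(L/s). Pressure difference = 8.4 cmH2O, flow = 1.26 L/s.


R = dP / flow
R = 8.4 / 1.26
R = 6.667 cmH2O/(L/s)


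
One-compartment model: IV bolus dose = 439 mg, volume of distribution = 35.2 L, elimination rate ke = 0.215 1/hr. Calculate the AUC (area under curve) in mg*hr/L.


C0 = Dose/Vd = 439/35.2 = 12.4716 mg/L
AUC = C0/ke = 12.4716/0.215
AUC = 58.01 mg*hr/L


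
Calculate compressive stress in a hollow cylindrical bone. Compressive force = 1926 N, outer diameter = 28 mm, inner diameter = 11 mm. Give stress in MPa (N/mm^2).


A = pi*(r_o^2 - r_i^2)
r_o = 14 mm, r_i = 5.5 mm
A = 520.719 mm^2
sigma = F/A = 1926 / 520.719
sigma = 3.699 MPa


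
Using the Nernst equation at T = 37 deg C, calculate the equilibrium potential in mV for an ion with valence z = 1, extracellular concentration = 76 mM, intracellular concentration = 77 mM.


E = (RT/(zF)) * ln(C_out/C_in)
T = 37 + 273.15 = 310.15 K
E = (8.314 * 310.15 / (1 * 96485)) * ln(76/77)
E = -0.3494 mV


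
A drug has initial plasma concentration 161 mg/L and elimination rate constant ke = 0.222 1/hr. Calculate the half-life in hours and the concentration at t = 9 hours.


t_half = ln(2) / ke = 0.693147 / 0.222 = 3.122 hr
C(t) = C0 * exp(-ke*t) = 161 * exp(-0.222*9)
C(9) = 21.83 mg/L


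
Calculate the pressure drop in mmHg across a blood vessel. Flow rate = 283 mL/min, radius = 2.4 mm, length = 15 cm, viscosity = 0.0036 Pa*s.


dP = 8*mu*L*Q / (pi*r^4)
Q = 283 mL/min = 4.71667e-06 m^3/s
dP = 195.49 Pa = 195.49 / 133.322 mmHg = 1.466 mmHg


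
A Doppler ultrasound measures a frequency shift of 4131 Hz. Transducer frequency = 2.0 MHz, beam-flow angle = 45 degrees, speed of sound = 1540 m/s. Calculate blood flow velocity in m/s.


v = fd * c / (2 * f0 * cos(theta))
v = 4131 * 1540 / (2 * 2.0000e+06 * cos(45))
v = 2.249 m/s


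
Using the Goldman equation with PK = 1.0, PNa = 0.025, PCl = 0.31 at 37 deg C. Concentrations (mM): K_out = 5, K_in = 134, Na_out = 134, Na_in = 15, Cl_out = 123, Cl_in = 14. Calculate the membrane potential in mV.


Vm = (RT/F)*ln((PK*Ko + PNa*Nao + PCl*Cli)/(PK*Ki + PNa*Nai + PCl*Clo))
Numer = 12.69, Denom = 172.505
Vm = -69.74 mV


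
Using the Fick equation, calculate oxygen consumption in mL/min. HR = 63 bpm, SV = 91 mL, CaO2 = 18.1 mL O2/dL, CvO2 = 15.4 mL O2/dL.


CO = HR*SV = 63*91/1000 = 5.733 L/min
a-v O2 diff = 18.1 - 15.4 = 2.7 mL/dL
VO2 = CO * (CaO2-CvO2) * 10 dL/L
VO2 = 5.733 * 2.7 * 10
VO2 = 154.8 mL/min


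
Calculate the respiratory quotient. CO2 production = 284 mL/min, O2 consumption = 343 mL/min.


RQ = VCO2 / VO2
RQ = 284 / 343
RQ = 0.828


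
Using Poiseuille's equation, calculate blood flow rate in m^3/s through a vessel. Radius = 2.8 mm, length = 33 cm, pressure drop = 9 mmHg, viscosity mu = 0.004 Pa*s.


Q = pi*r^4*dP / (8*mu*L)
r = 0.0028 m, L = 0.33 m
dP = 9 mmHg = 1199.898 Pa
Q = 2.1941e-05 m^3/s


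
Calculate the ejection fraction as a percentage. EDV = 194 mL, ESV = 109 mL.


SV = EDV - ESV = 194 - 109 = 85 mL
EF = SV/EDV * 100 = 85/194 * 100
EF = 43.81%


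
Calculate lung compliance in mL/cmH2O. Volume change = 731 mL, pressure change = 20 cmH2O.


C = dV / dP
C = 731 / 20
C = 36.55 mL/cmH2O


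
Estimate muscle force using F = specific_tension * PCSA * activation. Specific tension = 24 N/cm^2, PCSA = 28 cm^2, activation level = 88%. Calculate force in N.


F = sigma * PCSA * activation
F = 24 * 28 * 0.88
F = 591.4 N


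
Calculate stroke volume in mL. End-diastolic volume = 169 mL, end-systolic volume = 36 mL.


SV = EDV - ESV
SV = 169 - 36
SV = 133 mL


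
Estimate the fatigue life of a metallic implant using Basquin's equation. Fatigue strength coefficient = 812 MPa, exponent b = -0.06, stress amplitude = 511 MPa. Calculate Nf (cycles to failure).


sigma_a = sigma_f' * (2Nf)^b
2Nf = (sigma_a/sigma_f')^(1/b)
2Nf = (511/812)^(1/-0.06)
2Nf = 2250.3608
Nf = 1125


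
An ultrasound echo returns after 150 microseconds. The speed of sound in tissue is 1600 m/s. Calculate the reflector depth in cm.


depth = c * t / 2
t = 150 us = 1.5000e-04 s
depth = 1600 * 1.5000e-04 / 2
depth = 0.12 m = 12 cm


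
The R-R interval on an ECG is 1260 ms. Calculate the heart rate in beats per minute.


HR = 60 / RR_interval(s)
RR = 1260 ms = 1.26 s
HR = 60 / 1.26 = 47.62 bpm


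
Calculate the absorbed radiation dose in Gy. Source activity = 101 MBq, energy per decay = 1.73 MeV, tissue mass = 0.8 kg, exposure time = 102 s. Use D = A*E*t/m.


A = 101 MBq = 1.0100e+08 Bq
E = 1.73 MeV = 2.77146e-13 J
D = A*E*t/m = 1.0100e+08*2.77146e-13*102/0.8
D = 0.003569 Gy


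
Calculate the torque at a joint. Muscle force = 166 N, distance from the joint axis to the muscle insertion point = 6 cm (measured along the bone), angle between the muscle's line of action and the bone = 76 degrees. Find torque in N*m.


Torque = F * d * sin(theta)   (moment arm = d*sin(theta))
d = 6 cm = 0.06 m
Torque = 166 * 0.06 * sin(76)
Torque = 9.664 N*m


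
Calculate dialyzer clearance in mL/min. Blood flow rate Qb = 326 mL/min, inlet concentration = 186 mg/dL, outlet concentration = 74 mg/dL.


K = Qb * (Cb_in - Cb_out) / Cb_in
K = 326 * (186 - 74) / 186
K = 196.3 mL/min


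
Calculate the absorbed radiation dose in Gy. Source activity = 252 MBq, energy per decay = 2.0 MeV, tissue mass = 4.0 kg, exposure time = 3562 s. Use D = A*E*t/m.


A = 252 MBq = 2.5200e+08 Bq
E = 2.0 MeV = 3.204e-13 J
D = A*E*t/m = 2.5200e+08*3.204e-13*3562/4.0
D = 0.0719 Gy


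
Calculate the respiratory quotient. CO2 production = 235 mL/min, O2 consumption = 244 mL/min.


RQ = VCO2 / VO2
RQ = 235 / 244
RQ = 0.9631


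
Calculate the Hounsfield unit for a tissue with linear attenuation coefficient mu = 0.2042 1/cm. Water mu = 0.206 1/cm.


HU = ((mu_tissue - mu_water) / mu_water) * 1000
HU = ((0.2042 - 0.206) / 0.206) * 1000
HU = -8.738


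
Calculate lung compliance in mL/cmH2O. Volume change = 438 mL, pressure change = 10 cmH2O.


C = dV / dP
C = 438 / 10
C = 43.8 mL/cmH2O


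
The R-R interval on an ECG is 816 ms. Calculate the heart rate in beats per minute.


HR = 60 / RR_interval(s)
RR = 816 ms = 0.816 s
HR = 60 / 0.816 = 73.53 bpm


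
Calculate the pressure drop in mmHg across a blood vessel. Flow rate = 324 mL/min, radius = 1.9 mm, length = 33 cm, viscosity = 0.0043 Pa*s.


dP = 8*mu*L*Q / (pi*r^4)
Q = 324 mL/min = 5.4e-06 m^3/s
dP = 1497.28 Pa = 1497.28 / 133.322 mmHg = 11.23 mmHg


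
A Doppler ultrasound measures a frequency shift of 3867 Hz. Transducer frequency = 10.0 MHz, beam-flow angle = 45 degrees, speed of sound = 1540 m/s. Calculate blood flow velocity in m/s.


v = fd * c / (2 * f0 * cos(theta))
v = 3867 * 1540 / (2 * 1.0000e+07 * cos(45))
v = 0.4211 m/s


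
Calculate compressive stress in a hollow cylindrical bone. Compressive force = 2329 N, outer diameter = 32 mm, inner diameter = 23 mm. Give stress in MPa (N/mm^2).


A = pi*(r_o^2 - r_i^2)
r_o = 16 mm, r_i = 11.5 mm
A = 388.772 mm^2
sigma = F/A = 2329 / 388.772
sigma = 5.991 MPa


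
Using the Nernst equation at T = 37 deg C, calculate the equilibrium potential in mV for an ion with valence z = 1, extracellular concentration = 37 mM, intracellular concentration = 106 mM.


E = (RT/(zF)) * ln(C_out/C_in)
T = 37 + 273.15 = 310.15 K
E = (8.314 * 310.15 / (1 * 96485)) * ln(37/106)
E = -28.13 mV


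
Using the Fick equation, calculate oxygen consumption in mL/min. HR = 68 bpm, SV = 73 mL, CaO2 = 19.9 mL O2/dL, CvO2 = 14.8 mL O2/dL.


CO = HR*SV = 68*73/1000 = 4.964 L/min
a-v O2 diff = 19.9 - 14.8 = 5.1 mL/dL
VO2 = CO * (CaO2-CvO2) * 10 dL/L
VO2 = 4.964 * 5.1 * 10
VO2 = 253.2 mL/min


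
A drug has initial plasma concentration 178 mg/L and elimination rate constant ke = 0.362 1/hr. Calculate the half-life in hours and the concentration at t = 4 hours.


t_half = ln(2) / ke = 0.693147 / 0.362 = 1.915 hr
C(t) = C0 * exp(-ke*t) = 178 * exp(-0.362*4)
C(4) = 41.84 mg/L


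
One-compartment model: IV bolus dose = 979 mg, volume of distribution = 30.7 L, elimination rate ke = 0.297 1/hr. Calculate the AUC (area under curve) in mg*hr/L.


C0 = Dose/Vd = 979/30.7 = 31.8893 mg/L
AUC = C0/ke = 31.8893/0.297
AUC = 107.4 mg*hr/L


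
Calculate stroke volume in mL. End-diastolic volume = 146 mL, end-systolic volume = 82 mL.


SV = EDV - ESV
SV = 146 - 82
SV = 64 mL


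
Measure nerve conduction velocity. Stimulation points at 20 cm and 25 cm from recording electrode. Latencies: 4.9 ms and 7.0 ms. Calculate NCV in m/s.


Distance = (25 - 20) / 100 = 0.05 m
dt = (7.0 - 4.9) / 1000 = 0.0021 s
NCV = dist / dt = 23.81 m/s


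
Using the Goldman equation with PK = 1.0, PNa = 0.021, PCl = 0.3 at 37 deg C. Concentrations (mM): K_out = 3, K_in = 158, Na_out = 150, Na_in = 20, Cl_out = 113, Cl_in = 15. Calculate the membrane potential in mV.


Vm = (RT/F)*ln((PK*Ko + PNa*Nao + PCl*Cli)/(PK*Ki + PNa*Nai + PCl*Clo))
Numer = 10.65, Denom = 192.32
Vm = -77.33 mV


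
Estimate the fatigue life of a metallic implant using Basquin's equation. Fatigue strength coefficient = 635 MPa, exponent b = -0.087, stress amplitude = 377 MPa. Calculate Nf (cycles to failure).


sigma_a = sigma_f' * (2Nf)^b
2Nf = (sigma_a/sigma_f')^(1/b)
2Nf = (377/635)^(1/-0.087)
2Nf = 400.56314
Nf = 200.3


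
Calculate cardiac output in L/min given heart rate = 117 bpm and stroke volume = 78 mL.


CO = HR * SV
CO = 117 * 78 / 1000
CO = 9.126 L/min


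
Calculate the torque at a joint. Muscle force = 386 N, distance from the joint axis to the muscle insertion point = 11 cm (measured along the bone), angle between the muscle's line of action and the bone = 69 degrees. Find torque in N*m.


Torque = F * d * sin(theta)   (moment arm = d*sin(theta))
d = 11 cm = 0.11 m
Torque = 386 * 0.11 * sin(69)
Torque = 39.64 N*m


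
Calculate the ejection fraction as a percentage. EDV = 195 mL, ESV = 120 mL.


SV = EDV - ESV = 195 - 120 = 75 mL
EF = SV/EDV * 100 = 75/195 * 100
EF = 38.46%


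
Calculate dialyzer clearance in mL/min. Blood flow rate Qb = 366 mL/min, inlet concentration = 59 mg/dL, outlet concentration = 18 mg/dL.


K = Qb * (Cb_in - Cb_out) / Cb_in
K = 366 * (59 - 18) / 59
K = 254.3 mL/min


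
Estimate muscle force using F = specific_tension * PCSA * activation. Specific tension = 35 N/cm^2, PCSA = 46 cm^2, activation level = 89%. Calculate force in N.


F = sigma * PCSA * activation
F = 35 * 46 * 0.89
F = 1433 N


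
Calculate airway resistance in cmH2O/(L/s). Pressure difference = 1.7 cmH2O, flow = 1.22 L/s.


R = dP / flow
R = 1.7 / 1.22
R = 1.393 cmH2O/(L/s)


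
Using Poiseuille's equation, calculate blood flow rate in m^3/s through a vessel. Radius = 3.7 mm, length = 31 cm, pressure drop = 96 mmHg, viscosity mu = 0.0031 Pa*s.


Q = pi*r^4*dP / (8*mu*L)
r = 0.0037 m, L = 0.31 m
dP = 96 mmHg = 12798.912 Pa
Q = 9.8020e-04 m^3/s


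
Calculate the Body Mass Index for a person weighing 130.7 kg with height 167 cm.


BMI = weight / height^2
height = 167 cm = 1.67 m
BMI = 130.7 / 1.67^2
BMI = 46.86 kg/m^2


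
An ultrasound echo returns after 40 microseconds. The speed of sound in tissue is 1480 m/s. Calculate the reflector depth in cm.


depth = c * t / 2
t = 40 us = 4.0000e-05 s
depth = 1480 * 4.0000e-05 / 2
depth = 0.0296 m = 2.96 cm


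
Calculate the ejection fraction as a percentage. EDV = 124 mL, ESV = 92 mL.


SV = EDV - ESV = 124 - 92 = 32 mL
EF = SV/EDV * 100 = 32/124 * 100
EF = 25.81%


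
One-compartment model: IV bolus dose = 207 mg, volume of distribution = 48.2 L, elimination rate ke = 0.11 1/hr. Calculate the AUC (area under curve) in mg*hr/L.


C0 = Dose/Vd = 207/48.2 = 4.29461 mg/L
AUC = C0/ke = 4.29461/0.11
AUC = 39.04 mg*hr/L


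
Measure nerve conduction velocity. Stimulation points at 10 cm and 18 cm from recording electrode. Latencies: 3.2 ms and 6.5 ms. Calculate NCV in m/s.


Distance = (18 - 10) / 100 = 0.08 m
dt = (6.5 - 3.2) / 1000 = 0.0033 s
NCV = dist / dt = 24.24 m/s


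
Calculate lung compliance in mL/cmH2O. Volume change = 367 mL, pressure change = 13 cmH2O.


C = dV / dP
C = 367 / 13
C = 28.23 mL/cmH2O


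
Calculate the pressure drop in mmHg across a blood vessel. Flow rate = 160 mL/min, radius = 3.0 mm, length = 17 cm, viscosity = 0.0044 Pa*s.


dP = 8*mu*L*Q / (pi*r^4)
Q = 160 mL/min = 2.66667e-06 m^3/s
dP = 62.7084 Pa = 62.7084 / 133.322 mmHg = 0.4704 mmHg


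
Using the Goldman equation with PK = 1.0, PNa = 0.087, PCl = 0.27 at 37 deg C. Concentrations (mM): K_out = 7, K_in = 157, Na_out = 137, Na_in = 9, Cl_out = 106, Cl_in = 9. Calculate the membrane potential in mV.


Vm = (RT/F)*ln((PK*Ko + PNa*Nao + PCl*Cli)/(PK*Ki + PNa*Nai + PCl*Clo))
Numer = 21.349, Denom = 186.403
Vm = -57.91 mV


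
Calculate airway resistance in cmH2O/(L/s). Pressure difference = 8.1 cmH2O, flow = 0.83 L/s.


R = dP / flow
R = 8.1 / 0.83
R = 9.759 cmH2O/(L/s)


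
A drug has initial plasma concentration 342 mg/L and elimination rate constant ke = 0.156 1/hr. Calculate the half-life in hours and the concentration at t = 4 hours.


t_half = ln(2) / ke = 0.693147 / 0.156 = 4.443 hr
C(t) = C0 * exp(-ke*t) = 342 * exp(-0.156*4)
C(4) = 183.2 mg/L


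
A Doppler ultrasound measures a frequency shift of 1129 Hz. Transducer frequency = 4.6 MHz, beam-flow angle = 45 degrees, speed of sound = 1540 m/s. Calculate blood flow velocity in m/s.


v = fd * c / (2 * f0 * cos(theta))
v = 1129 * 1540 / (2 * 4.6000e+06 * cos(45))
v = 0.2673 m/s


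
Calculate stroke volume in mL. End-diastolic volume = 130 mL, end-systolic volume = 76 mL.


SV = EDV - ESV
SV = 130 - 76
SV = 54 mL


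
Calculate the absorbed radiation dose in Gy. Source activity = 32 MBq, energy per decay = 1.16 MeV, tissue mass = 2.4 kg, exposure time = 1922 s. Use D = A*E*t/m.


A = 32 MBq = 3.2000e+07 Bq
E = 1.16 MeV = 1.85832e-13 J
D = A*E*t/m = 3.2000e+07*1.85832e-13*1922/2.4
D = 0.004762 Gy


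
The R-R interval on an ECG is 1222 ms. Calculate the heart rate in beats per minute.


HR = 60 / RR_interval(s)
RR = 1222 ms = 1.222 s
HR = 60 / 1.222 = 49.1 bpm


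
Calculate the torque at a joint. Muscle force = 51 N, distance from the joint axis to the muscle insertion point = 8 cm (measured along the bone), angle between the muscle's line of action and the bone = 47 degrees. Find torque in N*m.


Torque = F * d * sin(theta)   (moment arm = d*sin(theta))
d = 8 cm = 0.08 m
Torque = 51 * 0.08 * sin(47)
Torque = 2.984 N*m


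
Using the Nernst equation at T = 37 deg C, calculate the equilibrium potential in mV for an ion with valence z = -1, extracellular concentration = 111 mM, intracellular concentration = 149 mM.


E = (RT/(zF)) * ln(C_out/C_in)
T = 37 + 273.15 = 310.15 K
E = (8.314 * 310.15 / (-1 * 96485)) * ln(111/149)
E = 7.868 mV


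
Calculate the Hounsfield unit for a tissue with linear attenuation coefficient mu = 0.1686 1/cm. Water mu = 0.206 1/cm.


HU = ((mu_tissue - mu_water) / mu_water) * 1000
HU = ((0.1686 - 0.206) / 0.206) * 1000
HU = -181.6


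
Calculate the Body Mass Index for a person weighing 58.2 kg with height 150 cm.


BMI = weight / height^2
height = 150 cm = 1.5 m
BMI = 58.2 / 1.5^2
BMI = 25.87 kg/m^2


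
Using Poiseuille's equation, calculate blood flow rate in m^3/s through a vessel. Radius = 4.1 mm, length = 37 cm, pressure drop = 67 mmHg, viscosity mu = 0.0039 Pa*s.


Q = pi*r^4*dP / (8*mu*L)
r = 0.0041 m, L = 0.37 m
dP = 67 mmHg = 8932.574 Pa
Q = 6.8692e-04 m^3/s


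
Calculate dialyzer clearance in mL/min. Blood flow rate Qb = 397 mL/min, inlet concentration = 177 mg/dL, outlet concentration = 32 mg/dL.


K = Qb * (Cb_in - Cb_out) / Cb_in
K = 397 * (177 - 32) / 177
K = 325.2 mL/min


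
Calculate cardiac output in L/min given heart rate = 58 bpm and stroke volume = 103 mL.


CO = HR * SV
CO = 58 * 103 / 1000
CO = 5.974 L/min


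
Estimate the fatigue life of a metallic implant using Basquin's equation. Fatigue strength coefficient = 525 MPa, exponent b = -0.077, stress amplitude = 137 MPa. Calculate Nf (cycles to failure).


sigma_a = sigma_f' * (2Nf)^b
2Nf = (sigma_a/sigma_f')^(1/b)
2Nf = (137/525)^(1/-0.077)
2Nf = 37768214
Nf = 1.8884e+07


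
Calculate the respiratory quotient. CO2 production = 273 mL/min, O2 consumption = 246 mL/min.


RQ = VCO2 / VO2
RQ = 273 / 246
RQ = 1.11


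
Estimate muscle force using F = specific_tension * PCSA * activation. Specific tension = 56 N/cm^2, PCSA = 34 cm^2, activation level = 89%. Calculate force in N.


F = sigma * PCSA * activation
F = 56 * 34 * 0.89
F = 1695 N


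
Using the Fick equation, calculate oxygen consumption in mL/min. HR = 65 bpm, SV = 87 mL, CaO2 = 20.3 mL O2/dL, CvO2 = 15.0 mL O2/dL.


CO = HR*SV = 65*87/1000 = 5.655 L/min
a-v O2 diff = 20.3 - 15.0 = 5.3 mL/dL
VO2 = CO * (CaO2-CvO2) * 10 dL/L
VO2 = 5.655 * 5.3 * 10
VO2 = 299.7 mL/min


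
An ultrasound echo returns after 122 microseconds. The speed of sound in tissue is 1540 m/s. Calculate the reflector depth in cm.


depth = c * t / 2
t = 122 us = 1.2200e-04 s
depth = 1540 * 1.2200e-04 / 2
depth = 0.09394 m = 9.394 cm


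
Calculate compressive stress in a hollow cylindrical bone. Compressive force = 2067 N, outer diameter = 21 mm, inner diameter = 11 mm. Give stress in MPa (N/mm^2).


A = pi*(r_o^2 - r_i^2)
r_o = 10.5 mm, r_i = 5.5 mm
A = 251.327 mm^2
sigma = F/A = 2067 / 251.327
sigma = 8.224 MPa


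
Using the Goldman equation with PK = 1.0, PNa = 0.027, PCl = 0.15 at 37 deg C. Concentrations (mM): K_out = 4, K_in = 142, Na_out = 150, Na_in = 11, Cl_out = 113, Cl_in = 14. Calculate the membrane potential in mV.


Vm = (RT/F)*ln((PK*Ko + PNa*Nao + PCl*Cli)/(PK*Ki + PNa*Nai + PCl*Clo))
Numer = 10.15, Denom = 159.247
Vm = -73.57 mV


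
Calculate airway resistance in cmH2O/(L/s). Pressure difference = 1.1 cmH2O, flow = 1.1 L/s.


R = dP / flow
R = 1.1 / 1.1
R = 1 cmH2O/(L/s)


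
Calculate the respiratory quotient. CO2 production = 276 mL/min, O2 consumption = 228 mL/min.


RQ = VCO2 / VO2
RQ = 276 / 228
RQ = 1.211


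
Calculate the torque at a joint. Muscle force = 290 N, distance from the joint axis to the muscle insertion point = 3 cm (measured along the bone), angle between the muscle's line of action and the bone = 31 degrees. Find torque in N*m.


Torque = F * d * sin(theta)   (moment arm = d*sin(theta))
d = 3 cm = 0.03 m
Torque = 290 * 0.03 * sin(31)
Torque = 4.481 N*m


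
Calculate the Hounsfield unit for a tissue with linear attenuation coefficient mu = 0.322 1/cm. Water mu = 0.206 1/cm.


HU = ((mu_tissue - mu_water) / mu_water) * 1000
HU = ((0.322 - 0.206) / 0.206) * 1000
HU = 563.1


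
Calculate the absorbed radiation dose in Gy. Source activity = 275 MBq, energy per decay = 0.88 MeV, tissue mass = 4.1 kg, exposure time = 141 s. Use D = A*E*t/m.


A = 275 MBq = 2.7500e+08 Bq
E = 0.88 MeV = 1.40976e-13 J
D = A*E*t/m = 2.7500e+08*1.40976e-13*141/4.1
D = 0.001333 Gy


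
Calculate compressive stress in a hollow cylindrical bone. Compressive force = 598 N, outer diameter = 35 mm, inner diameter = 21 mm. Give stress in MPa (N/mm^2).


A = pi*(r_o^2 - r_i^2)
r_o = 17.5 mm, r_i = 10.5 mm
A = 615.752 mm^2
sigma = F/A = 598 / 615.752
sigma = 0.9712 MPa


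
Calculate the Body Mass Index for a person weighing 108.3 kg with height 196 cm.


BMI = weight / height^2
height = 196 cm = 1.96 m
BMI = 108.3 / 1.96^2
BMI = 28.19 kg/m^2


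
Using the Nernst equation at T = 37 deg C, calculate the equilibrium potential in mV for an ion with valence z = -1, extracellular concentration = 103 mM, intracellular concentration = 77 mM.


E = (RT/(zF)) * ln(C_out/C_in)
T = 37 + 273.15 = 310.15 K
E = (8.314 * 310.15 / (-1 * 96485)) * ln(103/77)
E = -7.775 mV


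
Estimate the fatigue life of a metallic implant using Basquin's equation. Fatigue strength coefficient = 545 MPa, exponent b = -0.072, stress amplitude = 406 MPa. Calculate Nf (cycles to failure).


sigma_a = sigma_f' * (2Nf)^b
2Nf = (sigma_a/sigma_f')^(1/b)
2Nf = (406/545)^(1/-0.072)
2Nf = 59.700605
Nf = 29.85


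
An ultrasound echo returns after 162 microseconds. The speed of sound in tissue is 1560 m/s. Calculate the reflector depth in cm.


depth = c * t / 2
t = 162 us = 1.6200e-04 s
depth = 1560 * 1.6200e-04 / 2
depth = 0.12636 m = 12.636 cm


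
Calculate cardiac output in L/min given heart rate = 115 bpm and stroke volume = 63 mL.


CO = HR * SV
CO = 115 * 63 / 1000
CO = 7.245 L/min


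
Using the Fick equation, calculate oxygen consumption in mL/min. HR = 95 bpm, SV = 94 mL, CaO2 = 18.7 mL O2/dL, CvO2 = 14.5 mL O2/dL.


CO = HR*SV = 95*94/1000 = 8.93 L/min
a-v O2 diff = 18.7 - 14.5 = 4.2 mL/dL
VO2 = CO * (CaO2-CvO2) * 10 dL/L
VO2 = 8.93 * 4.2 * 10
VO2 = 375.1 mL/min


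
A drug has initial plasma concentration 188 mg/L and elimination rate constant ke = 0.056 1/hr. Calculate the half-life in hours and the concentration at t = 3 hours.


t_half = ln(2) / ke = 0.693147 / 0.056 = 12.38 hr
C(t) = C0 * exp(-ke*t) = 188 * exp(-0.056*3)
C(3) = 158.9 mg/L


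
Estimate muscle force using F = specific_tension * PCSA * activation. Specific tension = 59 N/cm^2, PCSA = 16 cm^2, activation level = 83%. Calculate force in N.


F = sigma * PCSA * activation
F = 59 * 16 * 0.83
F = 783.5 N
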